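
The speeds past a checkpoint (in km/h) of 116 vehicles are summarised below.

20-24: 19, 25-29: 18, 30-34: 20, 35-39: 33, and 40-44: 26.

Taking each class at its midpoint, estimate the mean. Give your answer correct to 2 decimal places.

33.25

Midpoints: 22, 27, 32, 37, 42
Σfm = 19×22 + 18×27 + 20×32 + 33×37 + 26×42 = 3857
n = Σf = 116
Mean = 3857 / 116 = 33.2500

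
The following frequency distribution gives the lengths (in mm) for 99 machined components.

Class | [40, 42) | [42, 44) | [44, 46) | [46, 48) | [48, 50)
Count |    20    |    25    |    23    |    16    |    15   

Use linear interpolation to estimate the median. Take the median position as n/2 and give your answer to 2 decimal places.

44.39

Cumulative frequencies: 20, 45, 68, 84, 99
n = 99; position = n/2 = 49.5.
This falls in the class [44, 46): L = 44, F = 45, f = 23, h = 2.
Median ≈ 44 + ((49.5 − 45) / 23) × 2 = 44.3913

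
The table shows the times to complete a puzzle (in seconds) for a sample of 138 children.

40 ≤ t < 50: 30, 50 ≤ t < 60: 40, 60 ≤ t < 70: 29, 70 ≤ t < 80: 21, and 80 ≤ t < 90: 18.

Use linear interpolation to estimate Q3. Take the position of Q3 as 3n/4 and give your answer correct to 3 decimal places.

Cumulative frequencies: 30, 70, 99, 120, 138
n = 138; position = 3n/4 = 103.5.
This falls in the class 70 ≤ t < 80: L = 70, F = 99, f = 21, h = 10.
Upper quartile ≈ 70 + ((103.5 − 99) / 21) × 10 = 72.1429

72.143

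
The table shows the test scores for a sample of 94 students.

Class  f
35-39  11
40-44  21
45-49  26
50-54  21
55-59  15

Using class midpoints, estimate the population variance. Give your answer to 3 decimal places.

38.649

Midpoints: 37, 42, 47, 52, 57
n = 94, Σfm = 4458, mean = 47.4255
Σfm² = 215056
Σf(m − x̄)² = Σfm² − (Σfm)²/n = 215056 − 4458²/94 = 3632.9787
Population variance = 3632.9787 / 94 = 38.6487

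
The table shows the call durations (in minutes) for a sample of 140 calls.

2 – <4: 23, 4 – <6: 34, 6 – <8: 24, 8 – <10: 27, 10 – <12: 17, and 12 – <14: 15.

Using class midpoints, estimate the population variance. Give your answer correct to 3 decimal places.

Midpoints: 3, 5, 7, 9, 11, 13
n = 140, Σfm = 1032, mean = 7.3714
Σfm² = 9012
Σf(m − x̄)² = Σfm² − (Σfm)²/n = 9012 − 1032²/140 = 1404.6857
Population variance = 1404.6857 / 140 = 10.0335

10.033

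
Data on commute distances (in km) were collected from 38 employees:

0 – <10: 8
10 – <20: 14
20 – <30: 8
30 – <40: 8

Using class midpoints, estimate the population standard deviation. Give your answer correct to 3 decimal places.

Midpoints: 5, 15, 25, 35
n = 38, Σfm = 730, mean = 19.2105
Σfm² = 18150
Σf(m − x̄)² = Σfm² − (Σfm)²/n = 18150 − 730²/38 = 4126.3158
Population variance = 4126.3158 / 38 = 108.5873
Standard deviation = √108.5873 = 10.4205

10.421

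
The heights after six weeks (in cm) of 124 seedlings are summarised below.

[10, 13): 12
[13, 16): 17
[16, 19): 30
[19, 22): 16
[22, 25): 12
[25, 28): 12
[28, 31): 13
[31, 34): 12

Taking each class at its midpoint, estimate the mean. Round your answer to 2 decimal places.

Midpoints: 11.5, 14.5, 17.5, 20.5, 23.5, 26.5, 29.5, 32.5
Σfm = 12×11.5 + 17×14.5 + 30×17.5 + 16×20.5 + 12×23.5 + 12×26.5 + 13×29.5 + 12×32.5 = 2611
n = Σf = 124
Mean = 2611 / 124 = 21.0565

21.06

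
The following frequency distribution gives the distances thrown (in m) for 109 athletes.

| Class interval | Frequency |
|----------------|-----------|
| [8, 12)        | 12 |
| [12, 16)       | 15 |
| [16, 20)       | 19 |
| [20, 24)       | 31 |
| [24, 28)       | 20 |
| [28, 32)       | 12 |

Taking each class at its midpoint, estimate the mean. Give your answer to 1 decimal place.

20.5

Midpoints: 10, 14, 18, 22, 26, 30
Σfm = 12×10 + 15×14 + 19×18 + 31×22 + 20×26 + 12×30 = 2234
n = Σf = 109
Mean = 2234 / 109 = 20.4954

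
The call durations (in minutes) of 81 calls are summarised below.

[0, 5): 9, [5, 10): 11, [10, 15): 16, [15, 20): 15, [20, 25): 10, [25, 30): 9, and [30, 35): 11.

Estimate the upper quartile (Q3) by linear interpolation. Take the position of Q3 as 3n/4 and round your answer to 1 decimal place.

24.9

Cumulative frequencies: 9, 20, 36, 51, 61, 70, 81
n = 81; position = 3n/4 = 60.75.
This falls in the class [20, 25): L = 20, F = 51, f = 10, h = 5.
Upper quartile ≈ 20 + ((60.75 − 51) / 10) × 5 = 24.8750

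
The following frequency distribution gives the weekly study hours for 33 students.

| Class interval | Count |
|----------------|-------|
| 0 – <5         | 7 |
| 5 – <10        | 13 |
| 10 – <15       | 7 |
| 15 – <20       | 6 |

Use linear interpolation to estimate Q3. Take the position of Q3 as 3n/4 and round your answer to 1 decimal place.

13.4

Cumulative frequencies: 7, 20, 27, 33
n = 33; position = 3n/4 = 24.75.
This falls in the class 10 – <15: L = 10, F = 20, f = 7, h = 5.
Upper quartile ≈ 10 + ((24.75 − 20) / 7) × 5 = 13.3929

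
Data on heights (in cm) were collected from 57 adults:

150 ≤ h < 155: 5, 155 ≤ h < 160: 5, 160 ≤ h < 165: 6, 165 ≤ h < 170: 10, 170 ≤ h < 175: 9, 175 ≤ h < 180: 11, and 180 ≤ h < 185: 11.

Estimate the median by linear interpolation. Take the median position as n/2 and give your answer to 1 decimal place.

Cumulative frequencies: 5, 10, 16, 26, 35, 46, 57
n = 57; position = n/2 = 28.5.
This falls in the class 170 ≤ h < 175: L = 170, F = 26, f = 9, h = 5.
Median ≈ 170 + ((28.5 − 26) / 9) × 5 = 171.3889

171.4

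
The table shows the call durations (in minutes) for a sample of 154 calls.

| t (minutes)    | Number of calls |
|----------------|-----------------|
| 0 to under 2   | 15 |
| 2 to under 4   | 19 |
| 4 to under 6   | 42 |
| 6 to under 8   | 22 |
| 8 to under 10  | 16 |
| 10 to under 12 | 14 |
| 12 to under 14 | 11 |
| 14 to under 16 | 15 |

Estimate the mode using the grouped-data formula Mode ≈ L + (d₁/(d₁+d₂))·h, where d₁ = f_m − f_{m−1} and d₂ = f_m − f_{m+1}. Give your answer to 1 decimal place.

5.1

Modal class: 4 to under 6 (highest frequency 42).
d₁ = 42 − 19 = 23, d₂ = 42 − 22 = 20
Mode ≈ 4 + (23/(23+20)) × 2 = 4 + 1.0698 = 5.0698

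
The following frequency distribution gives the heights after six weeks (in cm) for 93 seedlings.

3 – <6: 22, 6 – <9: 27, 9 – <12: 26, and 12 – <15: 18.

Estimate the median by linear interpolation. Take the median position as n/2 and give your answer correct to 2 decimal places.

Cumulative frequencies: 22, 49, 75, 93
n = 93; position = n/2 = 46.5.
This falls in the class 6 – <9: L = 6, F = 22, f = 27, h = 3.
Median ≈ 6 + ((46.5 − 22) / 27) × 3 = 8.7222

8.72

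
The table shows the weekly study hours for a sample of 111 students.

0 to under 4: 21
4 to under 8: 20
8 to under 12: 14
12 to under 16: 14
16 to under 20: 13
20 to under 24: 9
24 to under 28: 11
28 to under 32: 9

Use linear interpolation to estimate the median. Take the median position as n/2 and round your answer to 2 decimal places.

Cumulative frequencies: 21, 41, 55, 69, 82, 91, 102, 111
n = 111; position = n/2 = 55.5.
This falls in the class 12 to under 16: L = 12, F = 55, f = 14, h = 4.
Median ≈ 12 + ((55.5 − 55) / 14) × 4 = 12.1429

12.14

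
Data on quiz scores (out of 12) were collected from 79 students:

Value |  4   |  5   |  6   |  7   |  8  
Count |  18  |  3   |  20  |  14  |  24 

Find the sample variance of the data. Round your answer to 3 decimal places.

Values: 4, 5, 6, 7, 8
n = 79, Σfx = 497, mean = 6.2911
Σfx² = 3305
Σf(x − x̄)² = Σfx² − (Σfx)²/n = 3305 − 497²/79 = 178.3038
Sample variance = 178.3038 / 78 = 2.2859

2.286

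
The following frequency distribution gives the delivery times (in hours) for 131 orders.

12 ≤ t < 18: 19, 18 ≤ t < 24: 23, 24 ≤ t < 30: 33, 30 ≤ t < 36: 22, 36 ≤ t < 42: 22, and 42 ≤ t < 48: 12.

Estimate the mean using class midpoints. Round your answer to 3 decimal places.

28.878

Midpoints: 15, 21, 27, 33, 39, 45
Σfm = 19×15 + 23×21 + 33×27 + 22×33 + 22×39 + 12×45 = 3783
n = Σf = 131
Mean = 3783 / 131 = 28.8779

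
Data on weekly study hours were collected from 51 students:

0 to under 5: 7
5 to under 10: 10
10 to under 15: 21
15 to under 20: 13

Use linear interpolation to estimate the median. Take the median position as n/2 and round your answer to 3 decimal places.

12.024

Cumulative frequencies: 7, 17, 38, 51
n = 51; position = n/2 = 25.5.
This falls in the class 10 to under 15: L = 10, F = 17, f = 21, h = 5.
Median ≈ 10 + ((25.5 − 17) / 21) × 5 = 12.0238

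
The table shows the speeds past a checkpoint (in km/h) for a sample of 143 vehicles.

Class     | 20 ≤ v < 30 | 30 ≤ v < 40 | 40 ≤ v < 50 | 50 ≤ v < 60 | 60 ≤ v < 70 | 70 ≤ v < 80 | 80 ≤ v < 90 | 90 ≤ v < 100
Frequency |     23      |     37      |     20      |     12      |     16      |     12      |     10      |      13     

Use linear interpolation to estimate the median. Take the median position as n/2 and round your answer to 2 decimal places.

Cumulative frequencies: 23, 60, 80, 92, 108, 120, 130, 143
n = 143; position = n/2 = 71.5.
This falls in the class 40 ≤ v < 50: L = 40, F = 60, f = 20, h = 10.
Median ≈ 40 + ((71.5 − 60) / 20) × 10 = 45.7500

45.75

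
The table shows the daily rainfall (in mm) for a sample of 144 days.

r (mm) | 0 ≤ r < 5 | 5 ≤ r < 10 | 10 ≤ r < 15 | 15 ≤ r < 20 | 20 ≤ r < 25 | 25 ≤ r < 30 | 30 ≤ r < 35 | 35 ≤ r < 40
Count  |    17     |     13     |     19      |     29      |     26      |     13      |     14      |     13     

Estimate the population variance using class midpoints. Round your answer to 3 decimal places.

107.403

Midpoints: 2.5, 7.5, 12.5, 17.5, 22.5, 27.5, 32.5, 37.5
n = 144, Σfm = 2770, mean = 19.2361
Σfm² = 68750
Σf(m − x̄)² = Σfm² − (Σfm)²/n = 68750 − 2770²/144 = 15465.9722
Population variance = 15465.9722 / 144 = 107.4026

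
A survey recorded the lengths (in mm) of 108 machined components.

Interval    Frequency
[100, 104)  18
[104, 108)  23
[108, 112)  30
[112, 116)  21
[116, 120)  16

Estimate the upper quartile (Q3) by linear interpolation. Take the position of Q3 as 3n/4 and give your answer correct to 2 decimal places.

113.90

Cumulative frequencies: 18, 41, 71, 92, 108
n = 108; position = 3n/4 = 81.
This falls in the class [112, 116): L = 112, F = 71, f = 21, h = 4.
Upper quartile ≈ 112 + ((81 − 71) / 21) × 4 = 113.9048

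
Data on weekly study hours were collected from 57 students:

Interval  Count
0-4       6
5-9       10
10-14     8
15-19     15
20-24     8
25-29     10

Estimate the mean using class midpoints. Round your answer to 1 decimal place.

15.4

Midpoints: 2, 7, 12, 17, 22, 27
Σfm = 6×2 + 10×7 + 8×12 + 15×17 + 8×22 + 10×27 = 879
n = Σf = 57
Mean = 879 / 57 = 15.4211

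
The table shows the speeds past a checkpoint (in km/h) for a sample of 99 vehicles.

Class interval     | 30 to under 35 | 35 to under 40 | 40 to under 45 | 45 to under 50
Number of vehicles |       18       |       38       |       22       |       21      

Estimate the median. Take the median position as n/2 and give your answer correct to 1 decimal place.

39.1

Cumulative frequencies: 18, 56, 78, 99
n = 99; position = n/2 = 49.5.
This falls in the class 35 to under 40: L = 35, F = 18, f = 38, h = 5.
Median ≈ 35 + ((49.5 − 18) / 38) × 5 = 39.1447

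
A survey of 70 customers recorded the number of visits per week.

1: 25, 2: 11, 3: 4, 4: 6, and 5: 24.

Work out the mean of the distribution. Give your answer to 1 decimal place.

2.9

Values: 1, 2, 3, 4, 5
Σfx = 25×1 + 11×2 + 4×3 + 6×4 + 24×5 = 203
n = Σf = 70
Mean = 203 / 70 = 2.9000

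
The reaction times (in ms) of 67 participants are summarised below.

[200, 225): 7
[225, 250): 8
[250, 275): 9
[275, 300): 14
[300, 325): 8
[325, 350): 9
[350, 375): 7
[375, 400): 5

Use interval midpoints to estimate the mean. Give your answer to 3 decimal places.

295.336

Midpoints: 212.5, 237.5, 262.5, 287.5, 312.5, 337.5, 362.5, 387.5
Σfm = 7×212.5 + 8×237.5 + 9×262.5 + 14×287.5 + 8×312.5 + 9×337.5 + 7×362.5 + 5×387.5 = 19787.5
n = Σf = 67
Mean = 19787.5 / 67 = 295.3358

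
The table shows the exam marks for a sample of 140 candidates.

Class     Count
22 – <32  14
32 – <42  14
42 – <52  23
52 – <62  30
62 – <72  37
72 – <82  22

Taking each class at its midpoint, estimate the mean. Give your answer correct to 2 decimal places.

56.14

Midpoints: 27, 37, 47, 57, 67, 77
Σfm = 14×27 + 14×37 + 23×47 + 30×57 + 37×67 + 22×77 = 7860
n = Σf = 140
Mean = 7860 / 140 = 56.1429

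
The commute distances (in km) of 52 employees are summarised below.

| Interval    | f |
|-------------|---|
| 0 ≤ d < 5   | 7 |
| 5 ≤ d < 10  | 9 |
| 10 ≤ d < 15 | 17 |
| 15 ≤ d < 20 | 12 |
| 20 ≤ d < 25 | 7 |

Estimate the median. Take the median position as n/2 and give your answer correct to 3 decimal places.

Cumulative frequencies: 7, 16, 33, 45, 52
n = 52; position = n/2 = 26.
This falls in the class 10 ≤ d < 15: L = 10, F = 16, f = 17, h = 5.
Median ≈ 10 + ((26 − 16) / 17) × 5 = 12.9412

12.941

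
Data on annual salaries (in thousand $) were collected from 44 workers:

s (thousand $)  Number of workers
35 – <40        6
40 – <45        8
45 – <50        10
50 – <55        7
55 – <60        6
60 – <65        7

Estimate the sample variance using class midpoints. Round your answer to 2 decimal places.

67.97

Midpoints: 37.5, 42.5, 47.5, 52.5, 57.5, 62.5
n = 44, Σfm = 2190, mean = 49.7727
Σfm² = 111925
Σf(m − x̄)² = Σfm² − (Σfm)²/n = 111925 − 2190²/44 = 2922.7273
Sample variance = 2922.7273 / 43 = 67.9704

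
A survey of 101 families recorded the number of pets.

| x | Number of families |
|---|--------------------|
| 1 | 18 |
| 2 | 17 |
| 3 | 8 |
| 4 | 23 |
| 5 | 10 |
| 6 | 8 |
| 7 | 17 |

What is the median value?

4

Cumulative frequencies: 18, 35, 43, 66, 76, 84, 101
n = 101, so the median is the value in position (n+1)/2 = 51.
Position 51 falls at value 4.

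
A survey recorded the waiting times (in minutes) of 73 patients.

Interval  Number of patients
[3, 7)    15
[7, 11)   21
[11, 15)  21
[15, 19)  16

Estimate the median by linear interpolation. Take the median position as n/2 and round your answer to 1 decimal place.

Cumulative frequencies: 15, 36, 57, 73
n = 73; position = n/2 = 36.5.
This falls in the class [11, 15): L = 11, F = 36, f = 21, h = 4.
Median ≈ 11 + ((36.5 − 36) / 21) × 4 = 11.0952

11.1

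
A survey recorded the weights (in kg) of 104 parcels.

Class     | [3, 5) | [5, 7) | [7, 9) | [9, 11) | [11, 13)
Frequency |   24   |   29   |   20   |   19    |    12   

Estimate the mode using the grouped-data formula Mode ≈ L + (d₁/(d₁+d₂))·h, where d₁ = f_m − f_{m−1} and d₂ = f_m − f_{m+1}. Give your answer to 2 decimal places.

Modal class: [5, 7) (highest frequency 29).
d₁ = 29 − 24 = 5, d₂ = 29 − 20 = 9
Mode ≈ 5 + (5/(5+9)) × 2 = 5 + 0.7143 = 5.7143

5.71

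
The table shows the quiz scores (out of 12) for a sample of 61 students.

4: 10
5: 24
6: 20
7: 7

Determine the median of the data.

Cumulative frequencies: 10, 34, 54, 61
n = 61, so the median is the value in position (n+1)/2 = 31.
Position 31 falls at value 5.

5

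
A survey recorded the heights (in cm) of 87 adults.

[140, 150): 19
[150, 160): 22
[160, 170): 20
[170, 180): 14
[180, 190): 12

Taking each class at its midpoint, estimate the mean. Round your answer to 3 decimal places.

Midpoints: 145, 155, 165, 175, 185
Σfm = 19×145 + 22×155 + 20×165 + 14×175 + 12×185 = 14135
n = Σf = 87
Mean = 14135 / 87 = 162.4713

162.471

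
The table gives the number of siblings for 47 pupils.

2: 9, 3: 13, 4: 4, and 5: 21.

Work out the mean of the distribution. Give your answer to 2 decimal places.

Values: 2, 3, 4, 5
Σfx = 9×2 + 13×3 + 4×4 + 21×5 = 178
n = Σf = 47
Mean = 178 / 47 = 3.7872

3.79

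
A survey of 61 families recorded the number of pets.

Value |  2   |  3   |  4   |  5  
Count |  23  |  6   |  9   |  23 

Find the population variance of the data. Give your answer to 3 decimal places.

1.758

Values: 2, 3, 4, 5
n = 61, Σfx = 215, mean = 3.5246
Σfx² = 865
Σf(x − x̄)² = Σfx² − (Σfx)²/n = 865 − 215²/61 = 107.2131
Population variance = 107.2131 / 61 = 1.7576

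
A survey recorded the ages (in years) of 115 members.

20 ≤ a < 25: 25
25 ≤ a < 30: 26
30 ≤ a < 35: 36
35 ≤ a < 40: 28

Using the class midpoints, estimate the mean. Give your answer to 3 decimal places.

30.413

Midpoints: 22.5, 27.5, 32.5, 37.5
Σfm = 25×22.5 + 26×27.5 + 36×32.5 + 28×37.5 = 3497.5
n = Σf = 115
Mean = 3497.5 / 115 = 30.4130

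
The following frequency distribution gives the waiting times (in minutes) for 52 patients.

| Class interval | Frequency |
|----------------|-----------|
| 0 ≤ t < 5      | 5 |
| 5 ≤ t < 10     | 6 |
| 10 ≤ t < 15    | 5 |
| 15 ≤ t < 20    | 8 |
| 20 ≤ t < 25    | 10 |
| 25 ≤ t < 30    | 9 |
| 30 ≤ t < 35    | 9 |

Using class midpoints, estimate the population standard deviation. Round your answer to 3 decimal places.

Midpoints: 2.5, 7.5, 12.5, 17.5, 22.5, 27.5, 32.5
n = 52, Σfm = 1025, mean = 19.7115
Σfm² = 24975
Σf(m − x̄)² = Σfm² − (Σfm)²/n = 24975 − 1025²/52 = 4770.6731
Population variance = 4770.6731 / 52 = 91.7437
Standard deviation = √91.7437 = 9.5783

9.578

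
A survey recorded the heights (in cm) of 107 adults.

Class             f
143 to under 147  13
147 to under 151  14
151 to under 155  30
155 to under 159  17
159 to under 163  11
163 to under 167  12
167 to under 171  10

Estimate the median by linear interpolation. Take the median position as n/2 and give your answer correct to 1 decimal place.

Cumulative frequencies: 13, 27, 57, 74, 85, 97, 107
n = 107; position = n/2 = 53.5.
This falls in the class 151 to under 155: L = 151, F = 27, f = 30, h = 4.
Median ≈ 151 + ((53.5 − 27) / 30) × 4 = 154.5333

154.5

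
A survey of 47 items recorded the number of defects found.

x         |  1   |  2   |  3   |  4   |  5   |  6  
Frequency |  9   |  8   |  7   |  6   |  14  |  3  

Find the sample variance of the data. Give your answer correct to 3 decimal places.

2.758

Values: 1, 2, 3, 4, 5, 6
n = 47, Σfx = 158, mean = 3.3617
Σfx² = 658
Σf(x − x̄)² = Σfx² − (Σfx)²/n = 658 − 158²/47 = 126.8511
Sample variance = 126.8511 / 46 = 2.7576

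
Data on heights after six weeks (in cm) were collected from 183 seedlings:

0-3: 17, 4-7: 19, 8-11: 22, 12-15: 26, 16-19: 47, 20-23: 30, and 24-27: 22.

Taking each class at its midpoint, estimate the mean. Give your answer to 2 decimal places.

Midpoints: 1.5, 5.5, 9.5, 13.5, 17.5, 21.5, 25.5
Σfm = 17×1.5 + 19×5.5 + 22×9.5 + 26×13.5 + 47×17.5 + 30×21.5 + 22×25.5 = 2718.5
n = Σf = 183
Mean = 2718.5 / 183 = 14.8552

14.86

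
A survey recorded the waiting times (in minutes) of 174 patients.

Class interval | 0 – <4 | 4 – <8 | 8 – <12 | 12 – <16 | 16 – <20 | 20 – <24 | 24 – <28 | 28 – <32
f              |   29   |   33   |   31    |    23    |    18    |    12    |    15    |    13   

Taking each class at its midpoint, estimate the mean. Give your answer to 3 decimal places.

12.966

Midpoints: 2, 6, 10, 14, 18, 22, 26, 30
Σfm = 29×2 + 33×6 + 31×10 + 23×14 + 18×18 + 12×22 + 15×26 + 13×30 = 2256
n = Σf = 174
Mean = 2256 / 174 = 12.9655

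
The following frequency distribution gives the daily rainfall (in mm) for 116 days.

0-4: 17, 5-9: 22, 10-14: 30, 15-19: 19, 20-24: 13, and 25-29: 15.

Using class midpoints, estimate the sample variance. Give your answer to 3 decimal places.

Midpoints: 2, 7, 12, 17, 22, 27
n = 116, Σfm = 1562, mean = 13.4655
Σfm² = 28184
Σf(m − x̄)² = Σfm² − (Σfm)²/n = 28184 − 1562²/116 = 7150.8621
Sample variance = 7150.8621 / 115 = 62.1814

62.181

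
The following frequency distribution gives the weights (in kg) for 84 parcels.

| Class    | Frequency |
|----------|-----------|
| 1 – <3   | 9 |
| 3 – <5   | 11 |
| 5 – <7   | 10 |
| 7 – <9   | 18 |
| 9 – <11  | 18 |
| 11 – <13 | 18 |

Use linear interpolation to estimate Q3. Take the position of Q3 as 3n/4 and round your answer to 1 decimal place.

10.7

Cumulative frequencies: 9, 20, 30, 48, 66, 84
n = 84; position = 3n/4 = 63.
This falls in the class 9 – <11: L = 9, F = 48, f = 18, h = 2.
Upper quartile ≈ 9 + ((63 − 48) / 18) × 2 = 10.6667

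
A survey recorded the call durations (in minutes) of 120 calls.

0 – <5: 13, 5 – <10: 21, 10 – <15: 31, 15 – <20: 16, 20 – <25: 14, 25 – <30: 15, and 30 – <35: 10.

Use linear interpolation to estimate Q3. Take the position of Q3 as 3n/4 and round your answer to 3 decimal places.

23.214

Cumulative frequencies: 13, 34, 65, 81, 95, 110, 120
n = 120; position = 3n/4 = 90.
This falls in the class 20 – <25: L = 20, F = 81, f = 14, h = 5.
Upper quartile ≈ 20 + ((90 − 81) / 14) × 5 = 23.2143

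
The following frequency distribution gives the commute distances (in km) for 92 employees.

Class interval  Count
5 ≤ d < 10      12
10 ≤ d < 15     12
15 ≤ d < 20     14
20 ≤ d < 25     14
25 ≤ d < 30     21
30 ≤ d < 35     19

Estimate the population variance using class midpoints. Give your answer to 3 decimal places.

71.890

Midpoints: 7.5, 12.5, 17.5, 22.5, 27.5, 32.5
n = 92, Σfm = 1995, mean = 21.6848
Σfm² = 49875
Σf(m − x̄)² = Σfm² − (Σfm)²/n = 49875 − 1995²/92 = 6613.8587
Population variance = 6613.8587 / 92 = 71.8898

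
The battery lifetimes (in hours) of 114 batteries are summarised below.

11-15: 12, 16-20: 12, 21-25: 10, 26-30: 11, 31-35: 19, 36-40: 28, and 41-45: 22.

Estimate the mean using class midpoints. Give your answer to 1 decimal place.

31.1

Midpoints: 13, 18, 23, 28, 33, 38, 43
Σfm = 12×13 + 12×18 + 10×23 + 11×28 + 19×33 + 28×38 + 22×43 = 3547
n = Σf = 114
Mean = 3547 / 114 = 31.1140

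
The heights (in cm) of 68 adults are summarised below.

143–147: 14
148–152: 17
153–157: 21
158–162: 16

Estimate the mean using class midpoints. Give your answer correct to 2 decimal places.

Midpoints: 145, 150, 155, 160
Σfm = 14×145 + 17×150 + 21×155 + 16×160 = 10395
n = Σf = 68
Mean = 10395 / 68 = 152.8676

152.87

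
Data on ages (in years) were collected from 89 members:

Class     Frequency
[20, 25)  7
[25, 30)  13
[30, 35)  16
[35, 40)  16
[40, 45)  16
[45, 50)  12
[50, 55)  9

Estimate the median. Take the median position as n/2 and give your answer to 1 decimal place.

Cumulative frequencies: 7, 20, 36, 52, 68, 80, 89
n = 89; position = n/2 = 44.5.
This falls in the class [35, 40): L = 35, F = 36, f = 16, h = 5.
Median ≈ 35 + ((44.5 − 36) / 16) × 5 = 37.6562

37.7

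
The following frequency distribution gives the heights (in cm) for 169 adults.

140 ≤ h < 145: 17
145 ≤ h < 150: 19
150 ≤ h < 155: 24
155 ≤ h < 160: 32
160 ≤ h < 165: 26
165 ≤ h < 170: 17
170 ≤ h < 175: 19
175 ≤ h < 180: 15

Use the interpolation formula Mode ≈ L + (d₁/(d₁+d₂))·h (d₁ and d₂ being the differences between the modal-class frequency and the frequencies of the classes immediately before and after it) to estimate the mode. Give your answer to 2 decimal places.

Modal class: 155 ≤ h < 160 (highest frequency 32).
d₁ = 32 − 24 = 8, d₂ = 32 − 26 = 6
Mode ≈ 155 + (8/(8+6)) × 5 = 155 + 2.8571 = 157.8571

157.86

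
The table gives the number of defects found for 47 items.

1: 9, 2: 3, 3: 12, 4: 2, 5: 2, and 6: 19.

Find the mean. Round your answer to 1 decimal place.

Values: 1, 2, 3, 4, 5, 6
Σfx = 9×1 + 3×2 + 12×3 + 2×4 + 2×5 + 19×6 = 183
n = Σf = 47
Mean = 183 / 47 = 3.8936

3.9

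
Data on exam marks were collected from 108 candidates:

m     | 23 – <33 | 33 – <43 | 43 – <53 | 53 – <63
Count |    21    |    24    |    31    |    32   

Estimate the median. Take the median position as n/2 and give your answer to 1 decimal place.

45.9

Cumulative frequencies: 21, 45, 76, 108
n = 108; position = n/2 = 54.
This falls in the class 43 – <53: L = 43, F = 45, f = 31, h = 10.
Median ≈ 43 + ((54 − 45) / 31) × 10 = 45.9032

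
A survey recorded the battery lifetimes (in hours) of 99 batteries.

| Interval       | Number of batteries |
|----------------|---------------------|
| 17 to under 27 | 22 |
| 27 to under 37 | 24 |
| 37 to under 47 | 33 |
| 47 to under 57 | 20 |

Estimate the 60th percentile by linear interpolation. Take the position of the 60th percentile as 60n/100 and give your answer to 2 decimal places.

Cumulative frequencies: 22, 46, 79, 99
n = 99; position = 60n/100 = 59.4.
This falls in the class 37 to under 47: L = 37, F = 46, f = 33, h = 10.
60th percentile ≈ 37 + ((59.4 − 46) / 33) × 10 = 41.0606

41.06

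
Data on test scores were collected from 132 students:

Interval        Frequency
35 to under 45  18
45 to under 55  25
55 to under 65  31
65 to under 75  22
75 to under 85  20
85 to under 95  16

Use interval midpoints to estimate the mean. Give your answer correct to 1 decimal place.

63.7

Midpoints: 40, 50, 60, 70, 80, 90
Σfm = 18×40 + 25×50 + 31×60 + 22×70 + 20×80 + 16×90 = 8410
n = Σf = 132
Mean = 8410 / 132 = 63.7121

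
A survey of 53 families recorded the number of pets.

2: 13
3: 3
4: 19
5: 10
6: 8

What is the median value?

4

Cumulative frequencies: 13, 16, 35, 45, 53
n = 53, so the median is the value in position (n+1)/2 = 27.
Position 27 falls at value 4.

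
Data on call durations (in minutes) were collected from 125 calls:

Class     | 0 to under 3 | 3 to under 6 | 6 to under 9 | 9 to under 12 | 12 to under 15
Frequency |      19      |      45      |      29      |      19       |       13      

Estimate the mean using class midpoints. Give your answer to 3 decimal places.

6.588

Midpoints: 1.5, 4.5, 7.5, 10.5, 13.5
Σfm = 19×1.5 + 45×4.5 + 29×7.5 + 19×10.5 + 13×13.5 = 823.5
n = Σf = 125
Mean = 823.5 / 125 = 6.5880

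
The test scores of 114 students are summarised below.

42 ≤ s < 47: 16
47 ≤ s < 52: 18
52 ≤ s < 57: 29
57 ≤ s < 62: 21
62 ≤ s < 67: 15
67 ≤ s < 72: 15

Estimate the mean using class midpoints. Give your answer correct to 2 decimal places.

Midpoints: 44.5, 49.5, 54.5, 59.5, 64.5, 69.5
Σfm = 16×44.5 + 18×49.5 + 29×54.5 + 21×59.5 + 15×64.5 + 15×69.5 = 6443
n = Σf = 114
Mean = 6443 / 114 = 56.5175

56.52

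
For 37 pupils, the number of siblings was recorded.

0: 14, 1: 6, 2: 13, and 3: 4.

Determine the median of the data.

Cumulative frequencies: 14, 20, 33, 37
n = 37, so the median is the value in position (n+1)/2 = 19.
Position 19 falls at value 1.

1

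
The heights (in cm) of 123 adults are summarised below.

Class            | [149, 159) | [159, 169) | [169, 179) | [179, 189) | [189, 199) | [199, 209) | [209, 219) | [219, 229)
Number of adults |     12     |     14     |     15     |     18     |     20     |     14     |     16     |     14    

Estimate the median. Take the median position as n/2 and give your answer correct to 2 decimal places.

190.25

Cumulative frequencies: 12, 26, 41, 59, 79, 93, 109, 123
n = 123; position = n/2 = 61.5.
This falls in the class [189, 199): L = 189, F = 59, f = 20, h = 10.
Median ≈ 189 + ((61.5 − 59) / 20) × 10 = 190.2500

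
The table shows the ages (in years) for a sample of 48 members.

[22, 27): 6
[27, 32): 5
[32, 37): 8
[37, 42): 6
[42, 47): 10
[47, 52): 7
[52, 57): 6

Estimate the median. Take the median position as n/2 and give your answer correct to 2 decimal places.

41.17

Cumulative frequencies: 6, 11, 19, 25, 35, 42, 48
n = 48; position = n/2 = 24.
This falls in the class [37, 42): L = 37, F = 19, f = 6, h = 5.
Median ≈ 37 + ((24 − 19) / 6) × 5 = 41.1667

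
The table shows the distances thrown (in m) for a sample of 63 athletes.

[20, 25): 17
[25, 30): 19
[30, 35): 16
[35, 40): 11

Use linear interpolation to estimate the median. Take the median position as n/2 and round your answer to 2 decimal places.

Cumulative frequencies: 17, 36, 52, 63
n = 63; position = n/2 = 31.5.
This falls in the class [25, 30): L = 25, F = 17, f = 19, h = 5.
Median ≈ 25 + ((31.5 − 17) / 19) × 5 = 28.8158

28.82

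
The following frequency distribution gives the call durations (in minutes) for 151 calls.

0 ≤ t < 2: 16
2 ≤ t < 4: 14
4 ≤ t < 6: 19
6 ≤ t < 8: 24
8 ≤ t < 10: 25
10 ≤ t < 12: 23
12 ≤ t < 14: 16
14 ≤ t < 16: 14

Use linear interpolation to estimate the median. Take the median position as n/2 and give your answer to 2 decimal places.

8.20

Cumulative frequencies: 16, 30, 49, 73, 98, 121, 137, 151
n = 151; position = n/2 = 75.5.
This falls in the class 8 ≤ t < 10: L = 8, F = 73, f = 25, h = 2.
Median ≈ 8 + ((75.5 − 73) / 25) × 2 = 8.2000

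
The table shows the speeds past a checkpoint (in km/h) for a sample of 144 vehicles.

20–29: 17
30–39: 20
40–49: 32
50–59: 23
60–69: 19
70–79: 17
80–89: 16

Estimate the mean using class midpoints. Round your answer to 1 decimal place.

Midpoints: 24.5, 34.5, 44.5, 54.5, 64.5, 74.5, 84.5
Σfm = 17×24.5 + 20×34.5 + 32×44.5 + 23×54.5 + 19×64.5 + 17×74.5 + 16×84.5 = 7628
n = Σf = 144
Mean = 7628 / 144 = 52.9722

53.0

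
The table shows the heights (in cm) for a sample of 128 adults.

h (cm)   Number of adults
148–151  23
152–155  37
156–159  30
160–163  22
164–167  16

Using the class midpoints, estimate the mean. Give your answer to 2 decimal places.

156.59

Midpoints: 149.5, 153.5, 157.5, 161.5, 165.5
Σfm = 23×149.5 + 37×153.5 + 30×157.5 + 22×161.5 + 16×165.5 = 20044
n = Σf = 128
Mean = 20044 / 128 = 156.5938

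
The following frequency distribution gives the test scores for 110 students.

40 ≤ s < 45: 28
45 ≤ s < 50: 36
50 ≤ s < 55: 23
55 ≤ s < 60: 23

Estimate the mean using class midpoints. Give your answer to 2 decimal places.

49.36

Midpoints: 42.5, 47.5, 52.5, 57.5
Σfm = 28×42.5 + 36×47.5 + 23×52.5 + 23×57.5 = 5430
n = Σf = 110
Mean = 5430 / 110 = 49.3636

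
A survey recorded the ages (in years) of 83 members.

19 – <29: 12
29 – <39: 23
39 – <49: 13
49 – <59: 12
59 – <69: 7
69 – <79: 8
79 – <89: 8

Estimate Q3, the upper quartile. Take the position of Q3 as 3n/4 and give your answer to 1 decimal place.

62.2

Cumulative frequencies: 12, 35, 48, 60, 67, 75, 83
n = 83; position = 3n/4 = 62.25.
This falls in the class 59 – <69: L = 59, F = 60, f = 7, h = 10.
Upper quartile ≈ 59 + ((62.25 − 60) / 7) × 10 = 62.2143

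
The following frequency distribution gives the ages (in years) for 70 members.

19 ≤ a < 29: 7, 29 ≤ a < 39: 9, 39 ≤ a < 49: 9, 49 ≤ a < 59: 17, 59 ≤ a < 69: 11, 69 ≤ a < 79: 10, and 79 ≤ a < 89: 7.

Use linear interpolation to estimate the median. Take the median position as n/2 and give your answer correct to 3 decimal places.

Cumulative frequencies: 7, 16, 25, 42, 53, 63, 70
n = 70; position = n/2 = 35.
This falls in the class 49 ≤ a < 59: L = 49, F = 25, f = 17, h = 10.
Median ≈ 49 + ((35 − 25) / 17) × 10 = 54.8824

54.882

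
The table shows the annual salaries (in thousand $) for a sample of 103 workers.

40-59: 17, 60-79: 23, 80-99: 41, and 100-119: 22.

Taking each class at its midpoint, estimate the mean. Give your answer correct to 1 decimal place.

82.7

Midpoints: 49.5, 69.5, 89.5, 109.5
Σfm = 17×49.5 + 23×69.5 + 41×89.5 + 22×109.5 = 8518.5
n = Σf = 103
Mean = 8518.5 / 103 = 82.7039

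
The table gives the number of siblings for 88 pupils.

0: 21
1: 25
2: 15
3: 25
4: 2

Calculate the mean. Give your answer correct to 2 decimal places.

Values: 0, 1, 2, 3, 4
Σfx = 21×0 + 25×1 + 15×2 + 25×3 + 2×4 = 138
n = Σf = 88
Mean = 138 / 88 = 1.5682

1.57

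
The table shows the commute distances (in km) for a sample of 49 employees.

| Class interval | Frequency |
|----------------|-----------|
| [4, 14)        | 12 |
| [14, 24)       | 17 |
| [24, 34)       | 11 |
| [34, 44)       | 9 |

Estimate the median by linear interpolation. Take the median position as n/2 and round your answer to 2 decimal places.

Cumulative frequencies: 12, 29, 40, 49
n = 49; position = n/2 = 24.5.
This falls in the class [14, 24): L = 14, F = 12, f = 17, h = 10.
Median ≈ 14 + ((24.5 − 12) / 17) × 10 = 21.3529

21.35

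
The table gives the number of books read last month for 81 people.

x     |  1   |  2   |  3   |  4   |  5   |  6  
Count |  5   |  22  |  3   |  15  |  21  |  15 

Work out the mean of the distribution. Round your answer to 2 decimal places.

Values: 1, 2, 3, 4, 5, 6
Σfx = 5×1 + 22×2 + 3×3 + 15×4 + 21×5 + 15×6 = 313
n = Σf = 81
Mean = 313 / 81 = 3.8642

3.86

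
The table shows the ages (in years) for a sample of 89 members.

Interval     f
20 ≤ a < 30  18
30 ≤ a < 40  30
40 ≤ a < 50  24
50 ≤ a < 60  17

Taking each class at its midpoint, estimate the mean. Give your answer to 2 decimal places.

39.49

Midpoints: 25, 35, 45, 55
Σfm = 18×25 + 30×35 + 24×45 + 17×55 = 3515
n = Σf = 89
Mean = 3515 / 89 = 39.4944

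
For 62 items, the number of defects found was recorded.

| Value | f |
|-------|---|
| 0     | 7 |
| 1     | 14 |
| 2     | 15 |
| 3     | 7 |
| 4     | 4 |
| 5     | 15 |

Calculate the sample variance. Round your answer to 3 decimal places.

3.008

Values: 0, 1, 2, 3, 4, 5
n = 62, Σfx = 156, mean = 2.5161
Σfx² = 576
Σf(x − x̄)² = Σfx² − (Σfx)²/n = 576 − 156²/62 = 183.4839
Sample variance = 183.4839 / 61 = 3.0079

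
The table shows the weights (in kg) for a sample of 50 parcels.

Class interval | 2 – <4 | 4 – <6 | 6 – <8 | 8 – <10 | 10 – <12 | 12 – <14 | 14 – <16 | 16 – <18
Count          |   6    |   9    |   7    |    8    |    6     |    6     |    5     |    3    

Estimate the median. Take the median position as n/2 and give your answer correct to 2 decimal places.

Cumulative frequencies: 6, 15, 22, 30, 36, 42, 47, 50
n = 50; position = n/2 = 25.
This falls in the class 8 – <10: L = 8, F = 22, f = 8, h = 2.
Median ≈ 8 + ((25 − 22) / 8) × 2 = 8.7500

8.75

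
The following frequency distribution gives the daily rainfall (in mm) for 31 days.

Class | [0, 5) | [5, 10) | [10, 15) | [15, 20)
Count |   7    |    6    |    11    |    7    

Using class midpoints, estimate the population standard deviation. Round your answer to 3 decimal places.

5.354

Midpoints: 2.5, 7.5, 12.5, 17.5
n = 31, Σfm = 322.5, mean = 10.4032
Σfm² = 4243.75
Σf(m − x̄)² = Σfm² − (Σfm)²/n = 4243.75 − 322.5²/31 = 888.7097
Population variance = 888.7097 / 31 = 28.6681
Standard deviation = √28.6681 = 5.3543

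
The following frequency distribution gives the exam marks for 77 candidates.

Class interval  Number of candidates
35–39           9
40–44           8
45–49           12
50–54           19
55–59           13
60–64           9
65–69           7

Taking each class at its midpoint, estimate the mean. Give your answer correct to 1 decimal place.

51.8

Midpoints: 37, 42, 47, 52, 57, 62, 67
Σfm = 9×37 + 8×42 + 12×47 + 19×52 + 13×57 + 9×62 + 7×67 = 3989
n = Σf = 77
Mean = 3989 / 77 = 51.8052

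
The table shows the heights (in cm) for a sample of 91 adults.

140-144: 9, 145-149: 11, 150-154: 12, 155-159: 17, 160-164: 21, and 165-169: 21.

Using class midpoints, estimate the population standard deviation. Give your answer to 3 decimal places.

8.153

Midpoints: 142, 147, 152, 157, 162, 167
n = 91, Σfm = 14297, mean = 157.1099
Σfm² = 2252249
Σf(m − x̄)² = Σfm² − (Σfm)²/n = 2252249 − 14297²/91 = 6048.9011
Population variance = 6048.9011 / 91 = 66.4714
Standard deviation = √66.4714 = 8.1530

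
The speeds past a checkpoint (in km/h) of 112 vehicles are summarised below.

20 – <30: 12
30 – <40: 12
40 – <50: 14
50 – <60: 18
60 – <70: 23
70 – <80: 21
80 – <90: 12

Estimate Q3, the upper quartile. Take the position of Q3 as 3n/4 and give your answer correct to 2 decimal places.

Cumulative frequencies: 12, 24, 38, 56, 79, 100, 112
n = 112; position = 3n/4 = 84.
This falls in the class 70 – <80: L = 70, F = 79, f = 21, h = 10.
Upper quartile ≈ 70 + ((84 − 79) / 21) × 10 = 72.3810

72.38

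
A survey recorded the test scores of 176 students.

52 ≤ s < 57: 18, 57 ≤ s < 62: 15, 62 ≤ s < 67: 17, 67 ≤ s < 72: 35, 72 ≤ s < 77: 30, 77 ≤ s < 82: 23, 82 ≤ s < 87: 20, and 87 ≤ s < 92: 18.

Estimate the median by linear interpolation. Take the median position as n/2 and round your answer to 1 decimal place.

72.5

Cumulative frequencies: 18, 33, 50, 85, 115, 138, 158, 176
n = 176; position = n/2 = 88.
This falls in the class 72 ≤ s < 77: L = 72, F = 85, f = 30, h = 5.
Median ≈ 72 + ((88 − 85) / 30) × 5 = 72.5000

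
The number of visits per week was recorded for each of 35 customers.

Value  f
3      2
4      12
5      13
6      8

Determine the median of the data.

Cumulative frequencies: 2, 14, 27, 35
n = 35, so the median is the value in position (n+1)/2 = 18.
Position 18 falls at value 5.

5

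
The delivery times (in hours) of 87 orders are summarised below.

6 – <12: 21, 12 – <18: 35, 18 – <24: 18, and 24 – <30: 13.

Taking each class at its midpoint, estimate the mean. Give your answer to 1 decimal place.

Midpoints: 9, 15, 21, 27
Σfm = 21×9 + 35×15 + 18×21 + 13×27 = 1443
n = Σf = 87
Mean = 1443 / 87 = 16.5862

16.6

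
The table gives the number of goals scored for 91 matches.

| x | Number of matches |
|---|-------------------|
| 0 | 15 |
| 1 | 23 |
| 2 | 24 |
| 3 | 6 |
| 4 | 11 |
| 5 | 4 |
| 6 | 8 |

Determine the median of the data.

Cumulative frequencies: 15, 38, 62, 68, 79, 83, 91
n = 91, so the median is the value in position (n+1)/2 = 46.
Position 46 falls at value 2.

2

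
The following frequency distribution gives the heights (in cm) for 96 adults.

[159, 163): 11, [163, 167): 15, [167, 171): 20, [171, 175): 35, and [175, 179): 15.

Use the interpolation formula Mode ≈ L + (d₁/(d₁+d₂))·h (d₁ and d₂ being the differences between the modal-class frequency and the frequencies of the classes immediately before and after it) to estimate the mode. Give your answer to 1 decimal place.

Modal class: [171, 175) (highest frequency 35).
d₁ = 35 − 20 = 15, d₂ = 35 − 15 = 20
Mode ≈ 171 + (15/(15+20)) × 4 = 171 + 1.7143 = 172.7143

172.7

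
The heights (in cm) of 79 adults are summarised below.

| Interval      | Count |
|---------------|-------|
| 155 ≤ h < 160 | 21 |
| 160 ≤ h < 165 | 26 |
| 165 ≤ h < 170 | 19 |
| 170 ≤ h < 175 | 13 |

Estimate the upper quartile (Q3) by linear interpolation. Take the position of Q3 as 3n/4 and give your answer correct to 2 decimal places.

Cumulative frequencies: 21, 47, 66, 79
n = 79; position = 3n/4 = 59.25.
This falls in the class 165 ≤ h < 170: L = 165, F = 47, f = 19, h = 5.
Upper quartile ≈ 165 + ((59.25 − 47) / 19) × 5 = 168.2237

168.22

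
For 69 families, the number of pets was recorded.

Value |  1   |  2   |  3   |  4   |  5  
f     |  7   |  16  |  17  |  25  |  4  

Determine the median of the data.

3

Cumulative frequencies: 7, 23, 40, 65, 69
n = 69, so the median is the value in position (n+1)/2 = 35.
Position 35 falls at value 3.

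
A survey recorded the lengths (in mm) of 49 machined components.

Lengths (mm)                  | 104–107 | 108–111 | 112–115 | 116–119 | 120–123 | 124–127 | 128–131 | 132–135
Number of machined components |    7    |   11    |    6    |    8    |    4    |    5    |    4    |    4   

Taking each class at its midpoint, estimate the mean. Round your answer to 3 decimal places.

116.929

Midpoints: 105.5, 109.5, 113.5, 117.5, 121.5, 125.5, 129.5, 133.5
Σfm = 7×105.5 + 11×109.5 + 6×113.5 + 8×117.5 + 4×121.5 + 5×125.5 + 4×129.5 + 4×133.5 = 5729.5
n = Σf = 49
Mean = 5729.5 / 49 = 116.9286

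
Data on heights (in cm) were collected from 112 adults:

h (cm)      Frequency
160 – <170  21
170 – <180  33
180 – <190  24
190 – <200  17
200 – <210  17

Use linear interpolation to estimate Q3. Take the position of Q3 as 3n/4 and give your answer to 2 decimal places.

193.53

Cumulative frequencies: 21, 54, 78, 95, 112
n = 112; position = 3n/4 = 84.
This falls in the class 190 – <200: L = 190, F = 78, f = 17, h = 10.
Upper quartile ≈ 190 + ((84 − 78) / 17) × 10 = 193.5294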